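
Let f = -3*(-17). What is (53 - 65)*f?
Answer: -612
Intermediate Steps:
f = 51
(53 - 65)*f = (53 - 65)*51 = -12*51 = -612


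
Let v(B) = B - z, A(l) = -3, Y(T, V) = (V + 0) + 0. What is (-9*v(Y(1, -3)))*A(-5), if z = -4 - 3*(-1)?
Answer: -54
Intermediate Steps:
Y(T, V) = V (Y(T, V) = V + 0 = V)
z = -1 (z = -4 + 3 = -1)
v(B) = 1 + B (v(B) = B - 1*(-1) = B + 1 = 1 + B)
(-9*v(Y(1, -3)))*A(-5) = -9*(1 - 3)*(-3) = -9*(-2)*(-3) = 18*(-3) = -54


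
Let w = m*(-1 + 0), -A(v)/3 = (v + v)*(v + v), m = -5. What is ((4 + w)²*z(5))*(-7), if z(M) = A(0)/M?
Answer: 0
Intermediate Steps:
A(v) = -12*v² (A(v) = -3*(v + v)*(v + v) = -3*2*v*2*v = -12*v²)
w = 5 (w = -5*(-1 + 0) = -5*(-1) = 5)
z(M) = 0 (z(M) = (-12*0²)/M = (-12*0)/M = 0/M = 0)
((4 + w)²*z(5))*(-7) = ((4 + 5)²*0)*(-7) = (9²*0)*(-7) = (81*0)*(-7) = 0*(-7) = 0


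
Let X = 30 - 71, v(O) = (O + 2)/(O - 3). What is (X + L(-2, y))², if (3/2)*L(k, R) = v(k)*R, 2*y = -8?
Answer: 1681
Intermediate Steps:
y = -4 (y = (½)*(-8) = -4)
v(O) = (2 + O)/(-3 + O)
X = -41
L(k, R) = 2*R*(2 + k)/(3*(-3 + k)) (L(k, R) = 2*(((2 + k)/(-3 + k))*R)/3 = 2*(R*(2 + k)/(-3 + k))/3 = 2*R*(2 + k)/(3*(-3 + k)))
(X + L(-2, y))² = (-41 + (⅔)*(-4)*(2 - 2)/(-3 - 2))² = (-41 + (⅔)*(-4)*0/(-5))² = (-41 + (⅔)*(-4)*(-⅕)*0)² = (-41 + 0)² = (-41)² = 1681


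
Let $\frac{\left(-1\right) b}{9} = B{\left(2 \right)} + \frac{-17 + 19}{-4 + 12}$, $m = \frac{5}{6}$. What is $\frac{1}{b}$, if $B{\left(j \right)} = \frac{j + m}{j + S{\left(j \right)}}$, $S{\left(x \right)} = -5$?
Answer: $\frac{4}{25} \approx 0.16$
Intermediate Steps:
$m = \frac{5}{6}$ ($m = 5 \cdot \frac{1}{6} = \frac{5}{6} \approx 0.83333$)
$B{\left(j \right)} = \frac{\frac{5}{6} + j}{-5 + j}$ ($B{\left(j \right)} = \frac{j + \frac{5}{6}}{j - 5} = \frac{\frac{5}{6} + j}{-5 + j}$)
$b = \frac{25}{4}$ ($b = - 9 \left(\frac{\frac{5}{6} + 2}{-5 + 2} + \frac{-17 + 19}{-4 + 12}\right) = - 9 \left(\frac{1}{-3} \cdot \frac{17}{6} + \frac{2}{8}\right) = - 9 \left(\left(- \frac{1}{3}\right) \frac{17}{6} + 2 \cdot \frac{1}{8}\right) = - 9 \left(- \frac{17}{18} + \frac{1}{4}\right) = \left(-9\right) \left(- \frac{25}{36}\right) = \frac{25}{4} \approx 6.25$)
$\frac{1}{b} = \frac{1}{\frac{25}{4}} = \frac{4}{25}$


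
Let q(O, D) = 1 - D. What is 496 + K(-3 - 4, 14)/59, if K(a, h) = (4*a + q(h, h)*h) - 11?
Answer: 29043/59 ≈ 492.25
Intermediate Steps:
K(a, h) = -11 + 4*a + h*(1 - h) (K(a, h) = (4*a + (1 - h)*h) - 11 = (4*a + h*(1 - h)) - 11 = -11 + 4*a + h*(1 - h))
496 + K(-3 - 4, 14)/59 = 496 + (-11 + 4*(-3 - 4) - 1*14*(-1 + 14))/59 = 496 + (-11 + 4*(-7) - 1*14*13)*(1/59) = 496 + (-11 - 28 - 182)*(1/59) = 496 - 221*1/59 = 496 - 221/59 = 29043/59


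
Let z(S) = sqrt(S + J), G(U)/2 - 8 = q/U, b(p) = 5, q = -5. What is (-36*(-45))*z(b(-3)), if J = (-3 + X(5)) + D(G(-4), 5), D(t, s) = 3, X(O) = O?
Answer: 1620*sqrt(10) ≈ 5122.9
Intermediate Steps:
G(U) = 16 - 10/U (G(U) = 16 + 2*(-5/U) = 16 - 10/U)
J = 5 (J = (-3 + 5) + 3 = 2 + 3 = 5)
z(S) = sqrt(5 + S) (z(S) = sqrt(S + 5) = sqrt(5 + S))
(-36*(-45))*z(b(-3)) = (-36*(-45))*sqrt(5 + 5) = 1620*sqrt(10)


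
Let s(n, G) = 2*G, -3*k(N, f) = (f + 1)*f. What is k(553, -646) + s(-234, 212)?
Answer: -138466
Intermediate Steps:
k(N, f) = -f*(1 + f)/3 (k(N, f) = -(f + 1)*f/3 = -(1 + f)*f/3 = -f*(1 + f)/3)
k(553, -646) + s(-234, 212) = -⅓*(-646)*(1 - 646) + 2*212 = -⅓*(-646)*(-645) + 424 = -138890 + 424 = -138466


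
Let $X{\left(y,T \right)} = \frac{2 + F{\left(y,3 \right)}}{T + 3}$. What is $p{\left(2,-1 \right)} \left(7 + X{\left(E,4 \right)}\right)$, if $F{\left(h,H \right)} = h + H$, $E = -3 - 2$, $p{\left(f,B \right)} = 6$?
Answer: $42$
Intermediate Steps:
$E = -5$
$F{\left(h,H \right)} = H + h$
$X{\left(y,T \right)} = \frac{5 + y}{3 + T}$ ($X{\left(y,T \right)} = \frac{2 + \left(3 + y\right)}{T + 3} = \frac{5 + y}{3 + T}$)
$p{\left(2,-1 \right)} \left(7 + X{\left(E,4 \right)}\right) = 6 \left(7 + \frac{5 - 5}{3 + 4}\right) = 6 \left(7 + \frac{1}{7} \cdot 0\right) = 6 \left(7 + 0\right) = 6 \cdot 7 = 42$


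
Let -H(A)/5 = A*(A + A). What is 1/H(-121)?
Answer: -1/146410 ≈ -6.8301e-6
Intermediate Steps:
H(A) = -10*A² (H(A) = -5*A*(A + A) = -5*A*2*A = -10*A²)
1/H(-121) = 1/(-10*(-121)²) = 1/(-10*14641) = 1/(-146410) = -1/146410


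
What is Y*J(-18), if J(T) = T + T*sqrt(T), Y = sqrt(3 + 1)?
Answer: -36 - 108*I*sqrt(2) ≈ -36.0 - 152.74*I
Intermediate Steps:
Y = 2 (Y = sqrt(4) = 2)
J(T) = T + T**(3/2)
Y*J(-18) = 2*(-18 + (-18)**(3/2)) = 2*(-18 - 54*I*sqrt(2)) = -36 - 108*I*sqrt(2)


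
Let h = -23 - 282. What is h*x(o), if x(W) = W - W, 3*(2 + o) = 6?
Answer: 0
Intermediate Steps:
o = 0 (o = -2 + (1/3)*6 = -2 + 2 = 0)
x(W) = 0
h = -305
h*x(o) = -305*0 = 0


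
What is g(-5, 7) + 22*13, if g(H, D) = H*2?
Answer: 276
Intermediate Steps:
g(H, D) = 2*H
g(-5, 7) + 22*13 = 2*(-5) + 22*13 = -10 + 286 = 276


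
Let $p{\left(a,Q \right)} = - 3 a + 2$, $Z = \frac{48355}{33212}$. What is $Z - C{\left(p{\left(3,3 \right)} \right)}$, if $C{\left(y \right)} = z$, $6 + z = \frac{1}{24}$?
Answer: $\frac{77761}{10488} \approx 7.4143$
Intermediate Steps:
$Z = \frac{2545}{1748}$ ($Z = 48355 \cdot \frac{1}{33212} = \frac{2545}{1748} \approx 1.4559$)
$p{\left(a,Q \right)} = 2 - 3 a$
$z = - \frac{143}{24}$ ($z = -6 + \frac{1}{24} = - \frac{143}{24} \approx -5.9583$)
$C{\left(y \right)} = - \frac{143}{24}$
$Z - C{\left(p{\left(3,3 \right)} \right)} = \frac{2545}{1748} - - \frac{143}{24} = \frac{2545}{1748} + \frac{143}{24} = \frac{77761}{10488}$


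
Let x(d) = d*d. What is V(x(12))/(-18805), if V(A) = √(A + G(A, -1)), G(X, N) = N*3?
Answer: -√141/18805 ≈ -0.00063145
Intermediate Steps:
G(X, N) = 3*N
x(d) = d²
V(A) = √(-3 + A) (V(A) = √(A + 3*(-1)) = √(A - 3) = √(-3 + A))
V(x(12))/(-18805) = √(-3 + 12²)/(-18805) = √(-3 + 144)*(-1/18805) = √141*(-1/18805) = -√141/18805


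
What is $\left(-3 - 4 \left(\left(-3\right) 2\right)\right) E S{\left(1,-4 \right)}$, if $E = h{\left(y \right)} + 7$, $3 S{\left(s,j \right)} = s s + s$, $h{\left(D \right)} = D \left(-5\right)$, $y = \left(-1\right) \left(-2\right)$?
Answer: $-42$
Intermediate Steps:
$y = 2$
$h{\left(D \right)} = - 5 D$
$S{\left(s,j \right)} = \frac{s}{3} + \frac{s^{2}}{3}$ ($S{\left(s,j \right)} = \frac{s s + s}{3} = \frac{s^{2} + s}{3} = \frac{s + s^{2}}{3} = \frac{s}{3} + \frac{s^{2}}{3}$)
$E = -3$ ($E = \left(-5\right) 2 + 7 = -10 + 7 = -3$)
$\left(-3 - 4 \left(\left(-3\right) 2\right)\right) E S{\left(1,-4 \right)} = \left(-3 - 4 \left(\left(-3\right) 2\right)\right) \left(-3\right) \frac{1}{3} \cdot 1 \left(1 + 1\right) = \left(-3 - -24\right) \left(-3\right) \frac{1}{3} \cdot 1 \cdot 2 = \left(-3 + 24\right) \left(-3\right) \frac{2}{3} = 21 \left(-3\right) \frac{2}{3} = \left(-63\right) \frac{2}{3} = -42$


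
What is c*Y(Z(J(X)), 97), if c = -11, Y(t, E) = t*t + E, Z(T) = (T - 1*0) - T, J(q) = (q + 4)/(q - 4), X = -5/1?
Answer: -1067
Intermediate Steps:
X = -5 (X = -5*1 = -5)
J(q) = (4 + q)/(-4 + q)
Z(T) = 0 (Z(T) = (T + 0) - T = T - T = 0)
Y(t, E) = E + t² (Y(t, E) = t² + E = E + t²)
c*Y(Z(J(X)), 97) = -11*(97 + 0²) = -11*(97 + 0) = -11*97 = -1067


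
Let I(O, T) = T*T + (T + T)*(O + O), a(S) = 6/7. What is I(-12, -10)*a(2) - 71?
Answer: 2983/7 ≈ 426.14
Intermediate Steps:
a(S) = 6/7 (a(S) = 6*(⅐) = 6/7)
I(O, T) = T² + 4*O*T (I(O, T) = T² + (2*T)*(2*O) = T² + 4*O*T)
I(-12, -10)*a(2) - 71 = -10*(-10 + 4*(-12))*(6/7) - 71 = -10*(-10 - 48)*(6/7) - 71 = -10*(-58)*(6/7) - 71 = 580*(6/7) - 71 = 3480/7 - 71 = 2983/7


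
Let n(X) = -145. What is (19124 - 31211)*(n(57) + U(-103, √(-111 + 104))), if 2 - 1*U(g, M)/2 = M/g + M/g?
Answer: 1704267 - 48348*I*√7/103 ≈ 1.7043e+6 - 1241.9*I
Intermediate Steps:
U(g, M) = 4 - 4*M/g (U(g, M) = 4 - 2*(M/g + M/g) = 4 - 4*M/g)
(19124 - 31211)*(n(57) + U(-103, √(-111 + 104))) = (19124 - 31211)*(-145 + (4 - 4*√(-111 + 104)/(-103))) = -12087*(-145 + (4 - 4*√(-7)*(-1/103))) = -12087*(-145 + (4 - 4*I*√7*(-1/103))) = -12087*(-145 + (4 + 4*I*√7/103)) = -12087*(-141 + 4*I*√7/103) = 1704267 - 48348*I*√7/103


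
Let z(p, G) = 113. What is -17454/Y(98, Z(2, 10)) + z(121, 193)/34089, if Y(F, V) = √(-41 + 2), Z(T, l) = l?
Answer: 113/34089 + 5818*I*√39/13 ≈ 0.0033149 + 2794.9*I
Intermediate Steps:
Y(F, V) = I*√39 (Y(F, V) = √(-39) = I*√39)
-17454/Y(98, Z(2, 10)) + z(121, 193)/34089 = -17454*(-I*√39/39) + 113/34089 = -(-5818)*I*√39/13 + 113*(1/34089) = 5818*I*√39/13 + 113/34089 = 113/34089 + 5818*I*√39/13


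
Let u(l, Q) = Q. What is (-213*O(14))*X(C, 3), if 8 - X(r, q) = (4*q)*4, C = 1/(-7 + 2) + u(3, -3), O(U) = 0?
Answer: 0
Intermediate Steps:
C = -16/5 (C = 1/(-7 + 2) - 3 = 1/(-5) - 3 = -1/5 - 3 = -16/5 ≈ -3.2000)
X(r, q) = 8 - 16*q (X(r, q) = 8 - 4*q*4 = 8 - 16*q)
(-213*O(14))*X(C, 3) = (-213*0)*(8 - 16*3) = 0*(8 - 48) = 0*(-40) = 0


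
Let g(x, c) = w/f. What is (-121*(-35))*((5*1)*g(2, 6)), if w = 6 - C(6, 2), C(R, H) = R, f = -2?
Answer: 0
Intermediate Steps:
w = 0 (w = 6 - 1*6 = 6 - 6 = 0)
g(x, c) = 0 (g(x, c) = 0/(-2) = 0*(-1/2) = 0)
(-121*(-35))*((5*1)*g(2, 6)) = (-121*(-35))*((5*1)*0) = 4235*(5*0) = 4235*0 = 0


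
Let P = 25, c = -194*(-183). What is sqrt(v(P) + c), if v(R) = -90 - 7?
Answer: sqrt(35405) ≈ 188.16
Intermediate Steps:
c = 35502
v(R) = -97
sqrt(v(P) + c) = sqrt(-97 + 35502) = sqrt(35405)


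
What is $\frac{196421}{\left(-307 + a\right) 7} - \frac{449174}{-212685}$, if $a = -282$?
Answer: $- \frac{3629441453}{79718205} \approx -45.528$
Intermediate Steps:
$\frac{196421}{\left(-307 + a\right) 7} - \frac{449174}{-212685} = \frac{196421}{\left(-307 - 282\right) 7} - \frac{449174}{-212685} = \frac{196421}{\left(-589\right) 7} - - \frac{40834}{19335} = \frac{196421}{-4123} + \frac{40834}{19335} = 196421 \left(- \frac{1}{4123}\right) + \frac{40834}{19335} = - \frac{196421}{4123} + \frac{40834}{19335} = - \frac{3629441453}{79718205}$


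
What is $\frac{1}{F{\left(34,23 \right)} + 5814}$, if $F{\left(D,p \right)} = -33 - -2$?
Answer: $\frac{1}{5783} \approx 0.00017292$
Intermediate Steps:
$F{\left(D,p \right)} = -31$ ($F{\left(D,p \right)} = -33 + 2 = -31$)
$\frac{1}{F{\left(34,23 \right)} + 5814} = \frac{1}{-31 + 5814} = \frac{1}{5783}$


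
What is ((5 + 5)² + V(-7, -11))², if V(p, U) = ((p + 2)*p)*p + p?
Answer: 23104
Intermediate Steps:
V(p, U) = p + p²*(2 + p) (V(p, U) = ((2 + p)*p)*p + p = (p*(2 + p))*p + p = p²*(2 + p) + p = p + p²*(2 + p))
((5 + 5)² + V(-7, -11))² = ((5 + 5)² - 7*(1 + (-7)² + 2*(-7)))² = (10² - 7*(1 + 49 - 14))² = (100 - 7*36)² = (100 - 252)² = (-152)² = 23104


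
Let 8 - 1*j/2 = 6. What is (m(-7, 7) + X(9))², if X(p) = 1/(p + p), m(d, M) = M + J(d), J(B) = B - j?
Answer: 5041/324 ≈ 15.559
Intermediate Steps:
j = 4 (j = 16 - 2*6 = 16 - 12 = 4)
J(B) = -4 + B (J(B) = B - 1*4 = B - 4 = -4 + B)
m(d, M) = -4 + M + d (m(d, M) = M + (-4 + d) = -4 + M + d)
X(p) = 1/(2*p)
(m(-7, 7) + X(9))² = ((-4 + 7 - 7) + (½)/9)² = (-4 + (½)*(⅑))² = (-4 + 1/18)² = (-71/18)² = 5041/324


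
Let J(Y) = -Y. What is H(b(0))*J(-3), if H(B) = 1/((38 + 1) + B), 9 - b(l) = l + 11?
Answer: 3/37 ≈ 0.081081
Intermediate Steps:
b(l) = -2 - l (b(l) = 9 - (l + 11) = 9 - (11 + l) = 9 + (-11 - l) = -2 - l)
H(B) = 1/(39 + B)
H(b(0))*J(-3) = (-1*(-3))/(39 + (-2 - 1*0)) = 3/(39 + (-2 + 0)) = 3/(39 - 2) = 3/37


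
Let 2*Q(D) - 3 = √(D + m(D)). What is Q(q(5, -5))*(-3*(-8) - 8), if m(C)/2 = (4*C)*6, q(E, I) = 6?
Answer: 24 + 56*√6 ≈ 161.17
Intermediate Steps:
m(C) = 48*C (m(C) = 2*((4*C)*6) = 2*(24*C) = 48*C)
Q(D) = 3/2 + 7*√D/2 (Q(D) = 3/2 + √(D + 48*D)/2 = 3/2 + √(49*D)/2 = 3/2 + (7*√D)/2 = 3/2 + 7*√D/2)
Q(q(5, -5))*(-3*(-8) - 8) = (3/2 + 7*√6/2)*(-3*(-8) - 8) = (3/2 + 7*√6/2)*(24 - 8) = (3/2 + 7*√6/2)*16 = 24 + 56*√6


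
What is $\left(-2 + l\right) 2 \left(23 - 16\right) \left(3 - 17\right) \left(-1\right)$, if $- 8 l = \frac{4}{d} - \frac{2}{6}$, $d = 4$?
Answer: $- \frac{1225}{3} \approx -408.33$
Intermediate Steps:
$l = - \frac{1}{12}$ ($l = - \frac{\frac{4}{4} - \frac{2}{6}}{8} = - \frac{4 \cdot \frac{1}{4} - \frac{1}{3}}{8} = - \frac{1 - \frac{1}{3}}{8} = \left(- \frac{1}{8}\right) \frac{2}{3} = - \frac{1}{12} \approx -0.083333$)
$\left(-2 + l\right) 2 \left(23 - 16\right) \left(3 - 17\right) \left(-1\right) = \left(-2 - \frac{1}{12}\right) 2 \left(23 - 16\right) \left(3 - 17\right) \left(-1\right) = \left(- \frac{25}{12}\right) 2 \cdot 7 \left(-14\right) \left(-1\right) = \left(- \frac{25}{6}\right) \left(-98\right) \left(-1\right) = \frac{1225}{3} \left(-1\right) = - \frac{1225}{3}$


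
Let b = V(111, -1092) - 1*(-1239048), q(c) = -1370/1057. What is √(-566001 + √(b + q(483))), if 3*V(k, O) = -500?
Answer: √(-5691276461241 + 3171*√12457237344258)/3171 ≈ 751.59*I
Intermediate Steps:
V(k, O) = -500/3 (V(k, O) = (⅓)*(-500) = -500/3)
q(c) = -1370/1057 (q(c) = -1370*1/1057 = -1370/1057)
b = 3716644/3 (b = -500/3 - 1*(-1239048) = -500/3 + 1239048 = 3716644/3 ≈ 1.2389e+6)
√(-566001 + √(b + q(483))) = √(-566001 + √(3716644/3 - 1370/1057)) = √(-566001 + √(3928488598/3171)) = √(-566001 + √12457237344258/3171)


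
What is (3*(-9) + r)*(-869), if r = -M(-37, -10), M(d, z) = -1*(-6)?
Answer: 28677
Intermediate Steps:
M(d, z) = 6
r = -6 (r = -1*6 = -6)
(3*(-9) + r)*(-869) = (3*(-9) - 6)*(-869) = (-27 - 6)*(-869) = -33*(-869) = 28677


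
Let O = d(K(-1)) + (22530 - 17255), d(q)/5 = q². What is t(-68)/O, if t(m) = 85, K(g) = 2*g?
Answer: 17/1059 ≈ 0.016053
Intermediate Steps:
d(q) = 5*q²
O = 5295 (O = 5*(2*(-1))² + (22530 - 17255) = 5*(-2)² + 5275 = 5*4 + 5275 = 20 + 5275 = 5295)
t(-68)/O = 85/5295 = 85*(1/5295) = 17/1059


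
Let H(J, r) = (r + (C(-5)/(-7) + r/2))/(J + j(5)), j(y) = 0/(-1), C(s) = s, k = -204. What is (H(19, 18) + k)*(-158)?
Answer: 4256204/133 ≈ 32002.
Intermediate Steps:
j(y) = 0 (j(y) = 0*(-1) = 0)
H(J, r) = (5/7 + 3*r/2)/J (H(J, r) = (r + (-5/(-7) + r/2))/(J + 0) = (r + (-5*(-1/7) + r*(1/2)))/J = (r + (5/7 + r/2))/J = (5/7 + 3*r/2)/J)
(H(19, 18) + k)*(-158) = ((1/14)*(10 + 21*18)/19 - 204)*(-158) = ((1/14)*(1/19)*(10 + 378) - 204)*(-158) = ((1/14)*(1/19)*388 - 204)*(-158) = (194/133 - 204)*(-158) = -26938/133*(-158) = 4256204/133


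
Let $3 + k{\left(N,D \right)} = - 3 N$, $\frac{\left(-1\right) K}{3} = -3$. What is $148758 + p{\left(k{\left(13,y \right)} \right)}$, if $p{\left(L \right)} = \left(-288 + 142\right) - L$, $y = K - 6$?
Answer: $148654$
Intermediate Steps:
$K = 9$ ($K = \left(-3\right) \left(-3\right) = 9$)
$y = 3$ ($y = 9 - 6 = 3$)
$k{\left(N,D \right)} = -3 - 3 N$
$p{\left(L \right)} = -146 - L$
$148758 + p{\left(k{\left(13,y \right)} \right)} = 148758 - \left(143 - 39\right) = 148758 - 104 = 148654$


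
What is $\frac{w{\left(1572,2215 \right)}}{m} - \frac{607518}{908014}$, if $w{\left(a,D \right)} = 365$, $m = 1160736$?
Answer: $- \frac{352418294069}{526982269152} \approx -0.66875$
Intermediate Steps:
$\frac{w{\left(1572,2215 \right)}}{m} - \frac{607518}{908014} = \frac{365}{1160736} - \frac{607518}{908014} = 365 \cdot \frac{1}{1160736} - \frac{303759}{454007} = \frac{365}{1160736} - \frac{303759}{454007} = - \frac{352418294069}{526982269152}$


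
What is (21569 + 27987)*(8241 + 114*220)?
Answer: 1651255476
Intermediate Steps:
(21569 + 27987)*(8241 + 114*220) = 49556*(8241 + 25080) = 49556*33321 = 1651255476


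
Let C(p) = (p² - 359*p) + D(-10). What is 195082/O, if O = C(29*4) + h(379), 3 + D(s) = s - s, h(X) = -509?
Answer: -97541/14350 ≈ -6.7973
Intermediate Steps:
D(s) = -3 (D(s) = -3 + (s - s) = -3 + 0 = -3)
C(p) = -3 + p² - 359*p (C(p) = (p² - 359*p) - 3 = -3 + p² - 359*p)
O = -28700 (O = (-3 + (29*4)² - 10411*4) - 509 = (-3 + 116² - 359*116) - 509 = (-3 + 13456 - 41644) - 509 = -28191 - 509 = -28700)
195082/O = 195082/(-28700) = 195082*(-1/28700) = -97541/14350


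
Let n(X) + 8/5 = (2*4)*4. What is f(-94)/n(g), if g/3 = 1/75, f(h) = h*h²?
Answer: -519115/19 ≈ -27322.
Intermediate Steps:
f(h) = h³
g = 1/25 (g = 3/75 = 3*(1/75) = 1/25 ≈ 0.040000)
n(X) = 152/5 (n(X) = -8/5 + (2*4)*4 = -8/5 + 8*4 = -8/5 + 32 = 152/5)
f(-94)/n(g) = (-94)³/(152/5) = -830584*5/152 = -519115/19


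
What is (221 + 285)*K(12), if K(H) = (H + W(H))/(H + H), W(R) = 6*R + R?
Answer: 2024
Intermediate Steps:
W(R) = 7*R
K(H) = 4 (K(H) = (H + 7*H)/(H + H) = (8*H)/((2*H)) = (8*H)*(1/(2*H)) = 4)
(221 + 285)*K(12) = (221 + 285)*4 = 506*4 = 2024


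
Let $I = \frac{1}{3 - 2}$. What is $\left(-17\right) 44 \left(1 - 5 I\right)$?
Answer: $2992$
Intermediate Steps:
$I = 1$ ($I = 1^{-1} = 1$)
$\left(-17\right) 44 \left(1 - 5 I\right) = \left(-17\right) 44 \left(1 - 5\right) = - 748 \left(1 - 5\right) = \left(-748\right) \left(-4\right) = 2992$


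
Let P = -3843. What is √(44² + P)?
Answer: I*√1907 ≈ 43.669*I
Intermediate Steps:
√(44² + P) = √(44² - 3843) = √(1936 - 3843) = √(-1907) = I*√1907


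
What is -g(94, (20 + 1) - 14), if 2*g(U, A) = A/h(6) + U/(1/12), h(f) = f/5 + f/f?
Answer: -12443/22 ≈ -565.59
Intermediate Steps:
h(f) = 1 + f/5 (h(f) = f*(1/5) + 1 = f/5 + 1 = 1 + f/5)
g(U, A) = 6*U + 5*A/22 (g(U, A) = (A/(1 + (1/5)*6) + U/(1/12))/2 = (A/(1 + 6/5) + U/(1/12))/2 = (A/(11/5) + U*12)/2 = (A*(5/11) + 12*U)/2 = (5*A/11 + 12*U)/2 = (12*U + 5*A/11)/2 = 6*U + 5*A/22)
-g(94, (20 + 1) - 14) = -(6*94 + 5*((20 + 1) - 14)/22) = -(564 + 5*(21 - 14)/22) = -(564 + (5/22)*7) = -(564 + 35/22) = -1*12443/22 = -12443/22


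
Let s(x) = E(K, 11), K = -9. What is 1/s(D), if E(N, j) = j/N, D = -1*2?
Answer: -9/11 ≈ -0.81818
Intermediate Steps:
D = -2
s(x) = -11/9 (s(x) = 11/(-9) = 11*(-1/9) = -11/9)
1/s(D) = 1/(-11/9) = -9/11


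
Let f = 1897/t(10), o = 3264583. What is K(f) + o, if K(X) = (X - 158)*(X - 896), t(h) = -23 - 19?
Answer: 124408681/36 ≈ 3.4558e+6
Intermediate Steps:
t(h) = -42
f = -271/6 (f = 1897/(-42) = 1897*(-1/42) = -271/6 ≈ -45.167)
K(X) = (-896 + X)*(-158 + X) (K(X) = (-158 + X)*(-896 + X) = (-896 + X)*(-158 + X))
K(f) + o = (141568 + (-271/6)² - 1054*(-271/6)) + 3264583 = (141568 + 73441/36 + 142817/3) + 3264583 = 6883693/36 + 3264583 = 124408681/36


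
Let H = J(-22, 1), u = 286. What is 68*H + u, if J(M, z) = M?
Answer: -1210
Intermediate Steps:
H = -22
68*H + u = 68*(-22) + 286 = -1496 + 286 = -1210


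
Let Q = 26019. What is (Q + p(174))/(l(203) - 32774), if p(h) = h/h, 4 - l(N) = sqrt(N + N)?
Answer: -14701300/18515043 + 13010*sqrt(406)/536936247 ≈ -0.79353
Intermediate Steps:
l(N) = 4 - sqrt(2)*sqrt(N) (l(N) = 4 - sqrt(N + N) = 4 - sqrt(2*N) = 4 - sqrt(2)*sqrt(N))
p(h) = 1
(Q + p(174))/(l(203) - 32774) = (26019 + 1)/((4 - sqrt(2)*sqrt(203)) - 32774) = 26020/((4 - sqrt(406)) - 32774) = 26020/(-32770 - sqrt(406))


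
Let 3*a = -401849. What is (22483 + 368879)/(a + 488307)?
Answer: 587043/531536 ≈ 1.1044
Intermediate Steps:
a = -401849/3 (a = (1/3)*(-401849) = -401849/3 ≈ -1.3395e+5)
(22483 + 368879)/(a + 488307) = (22483 + 368879)/(-401849/3 + 488307) = 391362/(1063072/3) = 391362*(3/1063072) = 587043/531536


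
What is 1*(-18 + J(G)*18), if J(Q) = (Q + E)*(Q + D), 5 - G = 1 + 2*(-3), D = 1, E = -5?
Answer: 972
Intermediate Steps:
G = 10 (G = 5 - (1 + 2*(-3)) = 5 - (1 - 6) = 5 - 1*(-5) = 5 + 5 = 10)
J(Q) = (1 + Q)*(-5 + Q) (J(Q) = (Q - 5)*(Q + 1) = (-5 + Q)*(1 + Q) = (1 + Q)*(-5 + Q))
1*(-18 + J(G)*18) = 1*(-18 + (-5 + 10² - 4*10)*18) = 1*(-18 + (-5 + 100 - 40)*18) = 1*(-18 + 55*18) = 1*(-18 + 990) = 1*972 = 972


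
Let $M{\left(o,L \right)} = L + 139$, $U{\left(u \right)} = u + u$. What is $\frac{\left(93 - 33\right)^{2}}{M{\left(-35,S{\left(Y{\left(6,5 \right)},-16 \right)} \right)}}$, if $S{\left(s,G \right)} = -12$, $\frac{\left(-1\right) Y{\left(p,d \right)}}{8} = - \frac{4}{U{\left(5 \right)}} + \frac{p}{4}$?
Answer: $\frac{3600}{127} \approx 28.346$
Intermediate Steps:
$U{\left(u \right)} = 2 u$
$Y{\left(p,d \right)} = \frac{16}{5} - 2 p$ ($Y{\left(p,d \right)} = - 8 \left(- \frac{4}{2 \cdot 5} + \frac{p}{4}\right) = - 8 \left(- \frac{4}{10} + p \frac{1}{4}\right) = - 8 \left(\left(-4\right) \frac{1}{10} + \frac{p}{4}\right) = - 8 \left(- \frac{2}{5} + \frac{p}{4}\right) = \frac{16}{5} - 2 p$)
$M{\left(o,L \right)} = 139 + L$
$\frac{\left(93 - 33\right)^{2}}{M{\left(-35,S{\left(Y{\left(6,5 \right)},-16 \right)} \right)}} = \frac{\left(93 - 33\right)^{2}}{139 - 12} = \frac{60^{2}}{127} = 3600 \cdot \frac{1}{127} = \frac{3600}{127}$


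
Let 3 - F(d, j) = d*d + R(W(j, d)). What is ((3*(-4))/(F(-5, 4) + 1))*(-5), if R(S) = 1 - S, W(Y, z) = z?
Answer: -20/9 ≈ -2.2222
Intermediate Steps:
F(d, j) = 2 + d - d**2 (F(d, j) = 3 - (d*d + (1 - d)) = 3 - (d**2 + (1 - d)) = 3 - (1 + d**2 - d) = 3 + (-1 + d - d**2) = 2 + d - d**2)
((3*(-4))/(F(-5, 4) + 1))*(-5) = ((3*(-4))/((2 - 5 - 1*(-5)**2) + 1))*(-5) = -12/((2 - 5 - 1*25) + 1)*(-5) = -12/((2 - 5 - 25) + 1)*(-5) = -12/(-28 + 1)*(-5) = -12/(-27)*(-5) = -12*(-1/27)*(-5) = (4/9)*(-5) = -20/9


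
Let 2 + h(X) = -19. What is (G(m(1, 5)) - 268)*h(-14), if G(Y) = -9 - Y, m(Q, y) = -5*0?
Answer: 5817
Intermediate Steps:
m(Q, y) = 0
h(X) = -21 (h(X) = -2 - 19 = -21)
(G(m(1, 5)) - 268)*h(-14) = ((-9 - 1*0) - 268)*(-21) = ((-9 + 0) - 268)*(-21) = (-9 - 268)*(-21) = -277*(-21) = 5817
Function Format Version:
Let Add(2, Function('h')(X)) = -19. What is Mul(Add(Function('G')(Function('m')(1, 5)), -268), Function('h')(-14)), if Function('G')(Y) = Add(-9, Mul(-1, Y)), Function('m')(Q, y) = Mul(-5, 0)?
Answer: 5817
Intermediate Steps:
Function('m')(Q, y) = 0
Function('h')(X) = -21 (Function('h')(X) = Add(-2, -19) = -21)
Mul(Add(Function('G')(Function('m')(1, 5)), -268), Function('h')(-14)) = Mul(Add(Add(-9, Mul(-1, 0)), -268), -21) = Mul(Add(Add(-9, 0), -268), -21) = Mul(Add(-9, -268), -21) = Mul(-277, -21) = 5817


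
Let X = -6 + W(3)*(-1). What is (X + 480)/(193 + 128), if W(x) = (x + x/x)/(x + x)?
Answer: 1420/963 ≈ 1.4746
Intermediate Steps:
W(x) = (1 + x)/(2*x) (W(x) = (x + 1)/((2*x)) = (1 + x)*(1/(2*x)) = (1 + x)/(2*x))
X = -20/3 (X = -6 + ((1/2)*(1 + 3)/3)*(-1) = -6 + ((1/2)*(1/3)*4)*(-1) = -6 + (2/3)*(-1) = -6 - 2/3 = -20/3 ≈ -6.6667)
(X + 480)/(193 + 128) = (-20/3 + 480)/(193 + 128) = (1420/3)/321 = (1420/3)*(1/321) = 1420/963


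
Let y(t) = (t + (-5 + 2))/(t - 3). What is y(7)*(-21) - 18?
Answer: -39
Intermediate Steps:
y(t) = 1 (y(t) = (t - 3)/(-3 + t) = (-3 + t)/(-3 + t) = 1)
y(7)*(-21) - 18 = 1*(-21) - 18 = -21 - 18 = -39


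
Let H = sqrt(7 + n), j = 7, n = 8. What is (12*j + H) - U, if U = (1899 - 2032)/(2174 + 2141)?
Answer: 362593/4315 + sqrt(15) ≈ 87.904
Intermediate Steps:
U = -133/4315 ≈ -0.030823
H = sqrt(15) (H = sqrt(7 + 8) = sqrt(15) ≈ 3.8730)
(12*j + H) - U = (12*7 + sqrt(15)) - 1*(-133/4315) = (84 + sqrt(15)) + 133/4315 = 362593/4315 + sqrt(15)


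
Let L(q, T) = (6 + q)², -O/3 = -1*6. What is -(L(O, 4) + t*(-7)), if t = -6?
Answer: -618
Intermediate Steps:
O = 18 (O = -(-3)*6 = -3*(-6) = 18)
-(L(O, 4) + t*(-7)) = -((6 + 18)² - 6*(-7)) = -(24² + 42) = -(576 + 42) = -1*618 = -618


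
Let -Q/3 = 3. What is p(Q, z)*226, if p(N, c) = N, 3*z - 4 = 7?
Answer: -2034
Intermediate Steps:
Q = -9 (Q = -3*3 = -9)
z = 11/3 (z = 4/3 + (1/3)*7 = 4/3 + 7/3 = 11/3 ≈ 3.6667)
p(Q, z)*226 = -9*226 = -2034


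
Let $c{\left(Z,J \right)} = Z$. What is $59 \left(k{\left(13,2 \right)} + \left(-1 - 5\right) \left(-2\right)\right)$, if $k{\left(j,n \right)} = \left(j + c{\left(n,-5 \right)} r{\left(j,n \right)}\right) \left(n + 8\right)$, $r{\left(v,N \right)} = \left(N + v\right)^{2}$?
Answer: $273878$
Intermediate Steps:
$k{\left(j,n \right)} = \left(8 + n\right) \left(j + n \left(j + n\right)^{2}\right)$ ($k{\left(j,n \right)} = \left(j + n \left(n + j\right)^{2}\right) \left(n + 8\right) = \left(j + n \left(j + n\right)^{2}\right) \left(8 + n\right) = \left(8 + n\right) \left(j + n \left(j + n\right)^{2}\right)$)
$59 \left(k{\left(13,2 \right)} + \left(-1 - 5\right) \left(-2\right)\right) = 59 \left(\left(8 \cdot 13 + 13 \cdot 2 + 2^{2} \left(13 + 2\right)^{2} + 8 \cdot 2 \left(13 + 2\right)^{2}\right) + \left(-1 - 5\right) \left(-2\right)\right) = 59 \left(\left(104 + 26 + 4 \cdot 15^{2} + 8 \cdot 2 \cdot 15^{2}\right) - -12\right) = 59 \left(\left(104 + 26 + 4 \cdot 225 + 8 \cdot 2 \cdot 225\right) + 12\right) = 59 \left(\left(104 + 26 + 900 + 3600\right) + 12\right) = 59 \left(4630 + 12\right) = 59 \cdot 4642 = 273878$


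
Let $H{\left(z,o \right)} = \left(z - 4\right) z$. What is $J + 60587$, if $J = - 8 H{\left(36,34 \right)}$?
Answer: $51371$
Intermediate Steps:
$H{\left(z,o \right)} = z \left(-4 + z\right)$ ($H{\left(z,o \right)} = \left(-4 + z\right) z = z \left(-4 + z\right)$)
$J = -9216$ ($J = - 8 \cdot 36 \left(-4 + 36\right) = - 8 \cdot 36 \cdot 32 = \left(-8\right) 1152 = -9216$)
$J + 60587 = -9216 + 60587 = 51371$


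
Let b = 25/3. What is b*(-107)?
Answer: -2675/3 ≈ -891.67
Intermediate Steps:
b = 25/3 (b = 25*(⅓) = 25/3 ≈ 8.3333)
b*(-107) = (25/3)*(-107) = -2675/3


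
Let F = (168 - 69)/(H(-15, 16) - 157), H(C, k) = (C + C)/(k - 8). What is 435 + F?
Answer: 279309/643 ≈ 434.38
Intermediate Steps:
H(C, k) = 2*C/(-8 + k) (H(C, k) = (2*C)/(-8 + k) = 2*C/(-8 + k))
F = -396/643 (F = (168 - 69)/(2*(-15)/(-8 + 16) - 157) = 99/(2*(-15)/8 - 157) = 99/(2*(-15)*(⅛) - 157) = 99/(-15/4 - 157) = 99/(-643/4) = 99*(-4/643) = -396/643 ≈ -0.61586)
435 + F = 435 - 396/643 = 279309/643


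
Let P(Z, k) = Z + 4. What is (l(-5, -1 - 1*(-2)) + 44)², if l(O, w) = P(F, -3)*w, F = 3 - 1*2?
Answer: 2401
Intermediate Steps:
F = 1 (F = 3 - 2 = 1)
P(Z, k) = 4 + Z
l(O, w) = 5*w (l(O, w) = (4 + 1)*w = 5*w)
(l(-5, -1 - 1*(-2)) + 44)² = (5*(-1 - 1*(-2)) + 44)² = (5*(-1 + 2) + 44)² = (5*1 + 44)² = (5 + 44)² = 49² = 2401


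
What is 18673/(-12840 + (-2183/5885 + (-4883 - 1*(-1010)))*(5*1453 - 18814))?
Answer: 109890605/263181443212 ≈ 0.00041755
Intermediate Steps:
18673/(-12840 + (-2183/5885 + (-4883 - 1*(-1010)))*(5*1453 - 18814)) = 18673/(-12840 + (-2183*1/5885 + (-4883 + 1010))*(7265 - 18814)) = 18673/(-12840 + (-2183/5885 - 3873)*(-11549)) = 18673/(-12840 - 22794788/5885*(-11549)) = 18673/(-12840 + 263257006612/5885) = 18673/(263181443212/5885) = 18673*(5885/263181443212) = 109890605/263181443212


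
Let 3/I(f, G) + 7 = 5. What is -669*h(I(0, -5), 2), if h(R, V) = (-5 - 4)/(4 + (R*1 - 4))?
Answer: -4014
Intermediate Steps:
I(f, G) = -3/2 (I(f, G) = 3/(-7 + 5) = 3/(-2) = 3*(-½) = -3/2)
h(R, V) = -9/R (h(R, V) = -9/(4 + (R - 4)) = -9/(4 + (-4 + R)) = -9/R)
-669*h(I(0, -5), 2) = -(-6021)/(-3/2) = -(-6021)*(-2)/3 = -669*6 = -4014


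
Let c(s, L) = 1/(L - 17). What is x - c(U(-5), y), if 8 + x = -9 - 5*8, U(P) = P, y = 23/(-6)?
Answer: -7119/125 ≈ -56.952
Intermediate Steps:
y = -23/6 (y = 23*(-⅙) = -23/6 ≈ -3.8333)
c(s, L) = 1/(-17 + L)
x = -57 (x = -8 + (-9 - 5*8) = -8 + (-9 - 40) = -8 - 49 = -57)
x - c(U(-5), y) = -57 - 1/(-17 - 23/6) = -57 - 1/(-125/6) = -57 - 1*(-6/125) = -57 + 6/125 = -7119/125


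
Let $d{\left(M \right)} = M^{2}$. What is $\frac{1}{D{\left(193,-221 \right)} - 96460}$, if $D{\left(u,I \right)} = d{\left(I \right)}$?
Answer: $- \frac{1}{47619} \approx -2.1 \cdot 10^{-5}$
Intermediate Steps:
$D{\left(u,I \right)} = I^{2}$
$\frac{1}{D{\left(193,-221 \right)} - 96460} = \frac{1}{\left(-221\right)^{2} - 96460} = \frac{1}{48841 - 96460} = \frac{1}{-47619} = - \frac{1}{47619}$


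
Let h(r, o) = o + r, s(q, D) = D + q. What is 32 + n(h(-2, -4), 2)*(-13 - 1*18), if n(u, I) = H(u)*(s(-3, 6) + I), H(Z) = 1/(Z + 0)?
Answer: 347/6 ≈ 57.833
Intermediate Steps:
H(Z) = 1/Z
n(u, I) = (3 + I)/u (n(u, I) = ((6 - 3) + I)/u = (3 + I)/u)
32 + n(h(-2, -4), 2)*(-13 - 1*18) = 32 + ((3 + 2)/(-4 - 2))*(-13 - 1*18) = 32 + (5/(-6))*(-13 - 18) = 32 - ⅙*5*(-31) = 32 - ⅚*(-31) = 32 + 155/6 = 347/6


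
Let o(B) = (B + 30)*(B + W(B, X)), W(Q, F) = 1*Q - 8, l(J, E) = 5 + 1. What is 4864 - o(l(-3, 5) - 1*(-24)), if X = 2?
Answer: 1744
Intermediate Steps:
l(J, E) = 6
W(Q, F) = -8 + Q (W(Q, F) = Q - 8 = -8 + Q)
o(B) = (-8 + 2*B)*(30 + B) (o(B) = (B + 30)*(B + (-8 + B)) = (30 + B)*(-8 + 2*B) = (-8 + 2*B)*(30 + B))
4864 - o(l(-3, 5) - 1*(-24)) = 4864 - (-240 + 2*(6 - 1*(-24))**2 + 52*(6 - 1*(-24))) = 4864 - (-240 + 2*(6 + 24)**2 + 52*(6 + 24)) = 4864 - (-240 + 2*30**2 + 52*30) = 4864 - (-240 + 2*900 + 1560) = 4864 - (-240 + 1800 + 1560) = 4864 - 1*3120 = 4864 - 3120 = 1744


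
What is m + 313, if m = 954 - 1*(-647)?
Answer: 1914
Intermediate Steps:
m = 1601 (m = 954 + 647 = 1601)
m + 313 = 1601 + 313 = 1914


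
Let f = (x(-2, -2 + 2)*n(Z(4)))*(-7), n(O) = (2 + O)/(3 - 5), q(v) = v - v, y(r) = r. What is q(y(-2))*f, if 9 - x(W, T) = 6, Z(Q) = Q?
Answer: 0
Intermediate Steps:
x(W, T) = 3 (x(W, T) = 9 - 1*6 = 9 - 6 = 3)
q(v) = 0
n(O) = -1 - O/2 (n(O) = (2 + O)/(-2) = (2 + O)*(-½) = -1 - O/2)
f = 63 (f = (3*(-1 - ½*4))*(-7) = (3*(-1 - 2))*(-7) = (3*(-3))*(-7) = -9*(-7) = 63)
q(y(-2))*f = 0*63 = 0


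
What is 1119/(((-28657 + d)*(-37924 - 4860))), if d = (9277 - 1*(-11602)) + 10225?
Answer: -1119/104692448 ≈ -1.0688e-5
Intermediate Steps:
d = 31104 (d = (9277 + 11602) + 10225 = 20879 + 10225 = 31104)
1119/(((-28657 + d)*(-37924 - 4860))) = 1119/(((-28657 + 31104)*(-37924 - 4860))) = 1119/((2447*(-42784))) = 1119/(-104692448) = 1119*(-1/104692448) = -1119/104692448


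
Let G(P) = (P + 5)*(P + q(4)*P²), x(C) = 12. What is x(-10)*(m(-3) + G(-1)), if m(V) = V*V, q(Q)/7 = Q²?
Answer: 5436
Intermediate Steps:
q(Q) = 7*Q²
m(V) = V²
G(P) = (5 + P)*(P + 112*P²) (G(P) = (P + 5)*(P + (7*4²)*P²) = (5 + P)*(P + (7*16)*P²) = (5 + P)*(P + 112*P²))
x(-10)*(m(-3) + G(-1)) = 12*((-3)² - (5 + 112*(-1)² + 561*(-1))) = 12*(9 - (5 + 112*1 - 561)) = 12*(9 - (5 + 112 - 561)) = 12*(9 - 1*(-444)) = 12*(9 + 444) = 12*453 = 5436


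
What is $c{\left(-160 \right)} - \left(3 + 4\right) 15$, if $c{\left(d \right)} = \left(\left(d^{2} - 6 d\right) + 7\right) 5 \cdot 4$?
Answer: $531235$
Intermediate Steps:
$c{\left(d \right)} = 140 - 120 d + 20 d^{2}$ ($c{\left(d \right)} = \left(7 + d^{2} - 6 d\right) 5 \cdot 4 = \left(35 - 30 d + 5 d^{2}\right) 4 = 140 - 120 d + 20 d^{2}$)
$c{\left(-160 \right)} - \left(3 + 4\right) 15 = \left(140 - -19200 + 20 \left(-160\right)^{2}\right) - \left(3 + 4\right) 15 = \left(140 + 19200 + 20 \cdot 25600\right) - 7 \cdot 15 = \left(140 + 19200 + 512000\right) - 105 = 531340 - 105 = 531235$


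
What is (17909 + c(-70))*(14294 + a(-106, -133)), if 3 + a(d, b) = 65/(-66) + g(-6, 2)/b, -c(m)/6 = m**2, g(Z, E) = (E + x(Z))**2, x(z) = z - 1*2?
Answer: -1441377917107/8778 ≈ -1.6420e+8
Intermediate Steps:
x(z) = -2 + z (x(z) = z - 2 = -2 + z)
g(Z, E) = (-2 + E + Z)**2 (g(Z, E) = (E + (-2 + Z))**2 = (-2 + E + Z)**2)
c(m) = -6*m**2
a(d, b) = -263/66 + 36/b (a(d, b) = -3 + (65/(-66) + (-2 + 2 - 6)**2/b) = -3 + (65*(-1/66) + (-6)**2/b) = -3 + (-65/66 + 36/b) = -263/66 + 36/b)
(17909 + c(-70))*(14294 + a(-106, -133)) = (17909 - 6*(-70)**2)*(14294 + (-263/66 + 36/(-133))) = (17909 - 6*4900)*(14294 + (-263/66 + 36*(-1/133))) = (17909 - 29400)*(14294 + (-263/66 - 36/133)) = -11491*(14294 - 37355/8778) = -11491*125435377/8778 = -1441377917107/8778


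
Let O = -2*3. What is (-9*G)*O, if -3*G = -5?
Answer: 90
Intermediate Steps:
G = 5/3 (G = -⅓*(-5) = 5/3 ≈ 1.6667)
O = -6
(-9*G)*O = -9*5/3*(-6) = -15*(-6) = 90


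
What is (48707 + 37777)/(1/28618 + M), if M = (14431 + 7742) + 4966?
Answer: 2474999112/776663903 ≈ 3.1867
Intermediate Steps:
M = 27139 (M = 22173 + 4966 = 27139)
(48707 + 37777)/(1/28618 + M) = (48707 + 37777)/(1/28618 + 27139) = 86484/(1/28618 + 27139) = 86484/(776663903/28618) = 86484*(28618/776663903) = 2474999112/776663903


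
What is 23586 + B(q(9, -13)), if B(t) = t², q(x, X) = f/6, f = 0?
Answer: 23586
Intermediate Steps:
q(x, X) = 0 (q(x, X) = 0/6 = 0*(⅙) = 0)
23586 + B(q(9, -13)) = 23586 + 0² = 23586 + 0 = 23586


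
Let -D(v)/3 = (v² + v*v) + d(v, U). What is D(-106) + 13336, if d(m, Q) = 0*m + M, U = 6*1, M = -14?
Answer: -54038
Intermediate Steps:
U = 6
d(m, Q) = -14 (d(m, Q) = 0*m - 14 = 0 - 14 = -14)
D(v) = 42 - 6*v² (D(v) = -3*((v² + v*v) - 14) = -3*((v² + v²) - 14) = -3*(2*v² - 14) = -3*(-14 + 2*v²) = 42 - 6*v²)
D(-106) + 13336 = (42 - 6*(-106)²) + 13336 = (42 - 6*11236) + 13336 = (42 - 67416) + 13336 = -67374 + 13336 = -54038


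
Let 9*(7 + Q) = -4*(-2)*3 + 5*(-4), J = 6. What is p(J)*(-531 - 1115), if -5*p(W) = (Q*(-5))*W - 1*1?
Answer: 966202/15 ≈ 64413.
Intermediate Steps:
Q = -59/9 (Q = -7 + (-4*(-2)*3 + 5*(-4))/9 = -7 + (8*3 - 20)/9 = -7 + (24 - 20)/9 = -7 + (⅑)*4 = -7 + 4/9 = -59/9 ≈ -6.5556)
p(W) = ⅕ - 59*W/9 (p(W) = -((-59/9*(-5))*W - 1*1)/5 = -(295*W/9 - 1)/5 = -(-1 + 295*W/9)/5 = ⅕ - 59*W/9)
p(J)*(-531 - 1115) = (⅕ - 59/9*6)*(-531 - 1115) = (⅕ - 118/3)*(-1646) = -587/15*(-1646) = 966202/15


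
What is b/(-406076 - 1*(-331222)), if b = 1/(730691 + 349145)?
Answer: -1/80830043944 ≈ -1.2372e-11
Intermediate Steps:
b = 1/1079836 ≈ 9.2607e-7
b/(-406076 - 1*(-331222)) = 1/(1079836*(-406076 - 1*(-331222))) = 1/(1079836*(-406076 + 331222)) = (1/1079836)/(-74854) = (1/1079836)*(-1/74854) = -1/80830043944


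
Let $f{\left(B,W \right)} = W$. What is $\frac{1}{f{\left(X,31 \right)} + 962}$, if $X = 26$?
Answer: $\frac{1}{993} \approx 0.0010071$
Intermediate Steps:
$\frac{1}{f{\left(X,31 \right)} + 962} = \frac{1}{31 + 962} = \frac{1}{993}$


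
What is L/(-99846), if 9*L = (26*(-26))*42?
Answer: 4732/149769 ≈ 0.031595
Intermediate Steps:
L = -9464/3 (L = ((26*(-26))*42)/9 = (-676*42)/9 = (1/9)*(-28392) = -9464/3 ≈ -3154.7)
L/(-99846) = -9464/3/(-99846) = -9464/3*(-1/99846) = 4732/149769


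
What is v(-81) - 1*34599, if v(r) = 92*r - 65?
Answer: -42116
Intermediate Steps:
v(r) = -65 + 92*r
v(-81) - 1*34599 = (-65 + 92*(-81)) - 1*34599 = (-65 - 7452) - 34599 = -7517 - 34599 = -42116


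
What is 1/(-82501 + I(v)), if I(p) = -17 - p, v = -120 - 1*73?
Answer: -1/82325 ≈ -1.2147e-5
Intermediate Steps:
v = -193 (v = -120 - 73 = -193)
1/(-82501 + I(v)) = 1/(-82501 + (-17 - 1*(-193))) = 1/(-82501 + (-17 + 193)) = 1/(-82501 + 176) = 1/(-82325) = -1/82325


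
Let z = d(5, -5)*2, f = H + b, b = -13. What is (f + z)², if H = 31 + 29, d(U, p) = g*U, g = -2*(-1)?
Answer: 4489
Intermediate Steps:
g = 2
d(U, p) = 2*U
H = 60
f = 47 (f = 60 - 13 = 47)
z = 20 (z = (2*5)*2 = 10*2 = 20)
(f + z)² = (47 + 20)² = 67² = 4489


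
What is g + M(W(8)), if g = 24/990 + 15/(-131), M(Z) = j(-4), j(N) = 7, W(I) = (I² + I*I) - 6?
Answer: 149354/21615 ≈ 6.9097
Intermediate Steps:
W(I) = -6 + 2*I² (W(I) = (I² + I²) - 6 = 2*I² - 6 = -6 + 2*I²)
M(Z) = 7
g = -1951/21615 (g = 24*(1/990) + 15*(-1/131) = 4/165 - 15/131 = -1951/21615 ≈ -0.090261)
g + M(W(8)) = -1951/21615 + 7 = 149354/21615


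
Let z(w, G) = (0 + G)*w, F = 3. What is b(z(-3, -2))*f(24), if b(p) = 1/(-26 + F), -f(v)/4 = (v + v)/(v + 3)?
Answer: 64/207 ≈ 0.30918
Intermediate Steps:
f(v) = -8*v/(3 + v) (f(v) = -4*(v + v)/(v + 3) = -4*2*v/(3 + v) = -8*v/(3 + v))
z(w, G) = G*w
b(p) = -1/23 (b(p) = 1/(-26 + 3) = 1/(-23) = -1/23)
b(z(-3, -2))*f(24) = -(-8)*24/(23*(3 + 24)) = -(-8)*24/(23*27) = -1/23*(-64/9) = 64/207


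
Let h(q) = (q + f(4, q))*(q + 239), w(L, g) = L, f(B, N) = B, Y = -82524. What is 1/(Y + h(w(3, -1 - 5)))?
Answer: -1/80830 ≈ -1.2372e-5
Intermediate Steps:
h(q) = (4 + q)*(239 + q) (h(q) = (q + 4)*(q + 239) = (4 + q)*(239 + q))
1/(Y + h(w(3, -1 - 5))) = 1/(-82524 + (956 + 3² + 243*3)) = 1/(-82524 + (956 + 9 + 729)) = 1/(-82524 + 1694) = 1/(-80830) = -1/80830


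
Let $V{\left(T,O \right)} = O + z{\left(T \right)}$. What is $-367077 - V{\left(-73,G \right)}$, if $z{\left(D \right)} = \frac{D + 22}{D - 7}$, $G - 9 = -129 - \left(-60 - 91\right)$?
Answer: $- \frac{29368691}{80} \approx -3.6711 \cdot 10^{5}$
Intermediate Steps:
$G = 31$ ($G = 9 - -22 = 9 + \left(-129 + 151\right) = 9 + 22 = 31$)
$z{\left(D \right)} = \frac{22 + D}{-7 + D}$
$V{\left(T,O \right)} = O + \frac{22 + T}{-7 + T}$
$-367077 - V{\left(-73,G \right)} = -367077 - \frac{22 - 73 + 31 \left(-7 - 73\right)}{-7 - 73} = -367077 - \frac{22 - 73 + 31 \left(-80\right)}{-80} = -367077 - - \frac{22 - 73 - 2480}{80} = -367077 - \left(- \frac{1}{80}\right) \left(-2531\right) = -367077 - \frac{2531}{80} = - \frac{29368691}{80}$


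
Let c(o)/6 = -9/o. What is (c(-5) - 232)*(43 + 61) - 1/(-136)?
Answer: -15643259/680 ≈ -23005.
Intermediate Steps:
c(o) = -54/o (c(o) = 6*(-9/o) = -54/o)
(c(-5) - 232)*(43 + 61) - 1/(-136) = (-54/(-5) - 232)*(43 + 61) - 1/(-136) = (-54*(-⅕) - 232)*104 - 1*(-1/136) = (54/5 - 232)*104 + 1/136 = -1106/5*104 + 1/136 = -115024/5 + 1/136 = -15643259/680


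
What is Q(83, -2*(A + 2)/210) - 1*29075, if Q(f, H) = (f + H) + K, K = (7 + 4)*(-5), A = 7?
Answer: -1016648/35 ≈ -29047.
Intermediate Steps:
K = -55 (K = 11*(-5) = -55)
Q(f, H) = -55 + H + f (Q(f, H) = (f + H) - 55 = (H + f) - 55 = -55 + H + f)
Q(83, -2*(A + 2)/210) - 1*29075 = (-55 - 2*(7 + 2)/210 + 83) - 1*29075 = (-55 - 2*9*(1/210) + 83) - 29075 = (-55 - 18*1/210 + 83) - 29075 = (-55 - 3/35 + 83) - 29075 = 977/35 - 29075 = -1016648/35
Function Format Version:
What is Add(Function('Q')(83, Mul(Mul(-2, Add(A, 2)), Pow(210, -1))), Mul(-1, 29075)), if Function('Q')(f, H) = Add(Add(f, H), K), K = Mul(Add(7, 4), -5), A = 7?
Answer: Rational(-1016648, 35) ≈ -29047.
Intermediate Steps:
K = -55 (K = Mul(11, -5) = -55)
Function('Q')(f, H) = Add(-55, H, f) (Function('Q')(f, H) = Add(Add(f, H), -55) = Add(Add(H, f), -55) = Add(-55, H, f))
Add(Function('Q')(83, Mul(Mul(-2, Add(A, 2)), Pow(210, -1))), Mul(-1, 29075)) = Add(Add(-55, Mul(Mul(-2, Add(7, 2)), Pow(210, -1)), 83), Mul(-1, 29075)) = Add(Add(-55, Mul(Mul(-2, 9), Rational(1, 210)), 83), -29075) = Add(Add(-55, Mul(-18, Rational(1, 210)), 83), -29075) = Add(Add(-55, Rational(-3, 35), 83), -29075) = Add(Rational(977, 35), -29075) = Rational(-1016648, 35)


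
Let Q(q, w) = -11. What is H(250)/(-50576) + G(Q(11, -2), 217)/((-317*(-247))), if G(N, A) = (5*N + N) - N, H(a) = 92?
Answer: -2496297/990012556 ≈ -0.0025215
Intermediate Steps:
G(N, A) = 5*N (G(N, A) = 6*N - N = 5*N)
H(250)/(-50576) + G(Q(11, -2), 217)/((-317*(-247))) = 92/(-50576) + (5*(-11))/((-317*(-247))) = 92*(-1/50576) - 55/78299 = -23/12644 - 55*1/78299 = -23/12644 - 55/78299 = -2496297/990012556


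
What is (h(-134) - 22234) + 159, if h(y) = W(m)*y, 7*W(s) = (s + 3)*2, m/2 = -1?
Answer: -154793/7 ≈ -22113.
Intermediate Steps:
m = -2 (m = 2*(-1) = -2)
W(s) = 6/7 + 2*s/7 (W(s) = ((s + 3)*2)/7 = ((3 + s)*2)/7 = (6 + 2*s)/7 = 6/7 + 2*s/7)
h(y) = 2*y/7 (h(y) = (6/7 + (2/7)*(-2))*y = (6/7 - 4/7)*y = 2*y/7)
(h(-134) - 22234) + 159 = ((2/7)*(-134) - 22234) + 159 = (-268/7 - 22234) + 159 = -155906/7 + 159 = -154793/7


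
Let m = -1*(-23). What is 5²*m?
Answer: 575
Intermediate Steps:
m = 23
5²*m = 5²*23 = 25*23 = 575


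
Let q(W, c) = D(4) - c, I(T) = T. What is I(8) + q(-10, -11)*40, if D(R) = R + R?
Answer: 768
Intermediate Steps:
D(R) = 2*R
q(W, c) = 8 - c (q(W, c) = 2*4 - c = 8 - c)
I(8) + q(-10, -11)*40 = 8 + (8 - 1*(-11))*40 = 8 + (8 + 11)*40 = 8 + 19*40 = 8 + 760 = 768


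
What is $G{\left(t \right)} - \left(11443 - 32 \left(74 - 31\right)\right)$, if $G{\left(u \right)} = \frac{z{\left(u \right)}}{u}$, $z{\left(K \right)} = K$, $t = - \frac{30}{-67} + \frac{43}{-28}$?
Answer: $-10066$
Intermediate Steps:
$t = - \frac{2041}{1876}$ ($t = \left(-30\right) \left(- \frac{1}{67}\right) + 43 \left(- \frac{1}{28}\right) = \frac{30}{67} - \frac{43}{28} = - \frac{2041}{1876} \approx -1.088$)
$G{\left(u \right)} = 1$ ($G{\left(u \right)} = \frac{u}{u} = 1$)
$G{\left(t \right)} - \left(11443 - 32 \left(74 - 31\right)\right) = 1 - \left(11443 - 32 \left(74 - 31\right)\right) = 1 + \left(32 \cdot 43 - 11443\right) = 1 + \left(1376 - 11443\right) = 1 - 10067 = -10066$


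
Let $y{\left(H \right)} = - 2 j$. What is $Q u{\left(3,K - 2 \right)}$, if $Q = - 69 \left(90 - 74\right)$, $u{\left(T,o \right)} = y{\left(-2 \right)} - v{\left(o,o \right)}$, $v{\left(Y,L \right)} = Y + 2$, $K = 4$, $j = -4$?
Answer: $-4416$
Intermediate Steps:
$v{\left(Y,L \right)} = 2 + Y$
$y{\left(H \right)} = 8$ ($y{\left(H \right)} = \left(-2\right) \left(-4\right) = 8$)
$u{\left(T,o \right)} = 6 - o$ ($u{\left(T,o \right)} = 8 - \left(2 + o\right) = 6 - o$)
$Q = -1104$ ($Q = \left(-69\right) 16 = -1104$)
$Q u{\left(3,K - 2 \right)} = - 1104 \left(6 - \left(4 - 2\right)\right) = - 1104 \left(6 - 2\right) = \left(-1104\right) 4 = -4416$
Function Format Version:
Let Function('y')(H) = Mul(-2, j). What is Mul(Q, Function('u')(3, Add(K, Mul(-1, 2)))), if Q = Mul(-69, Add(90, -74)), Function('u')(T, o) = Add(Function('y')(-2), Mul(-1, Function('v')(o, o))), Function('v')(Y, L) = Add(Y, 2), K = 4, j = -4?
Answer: -4416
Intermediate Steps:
Function('v')(Y, L) = Add(2, Y)
Function('y')(H) = 8 (Function('y')(H) = Mul(-2, -4) = 8)
Function('u')(T, o) = Add(6, Mul(-1, o)) (Function('u')(T, o) = Add(8, Mul(-1, Add(2, o))) = Add(8, Add(-2, Mul(-1, o))) = Add(6, Mul(-1, o)))
Q = -1104 (Q = Mul(-69, 16) = -1104)
Mul(Q, Function('u')(3, Add(K, Mul(-1, 2)))) = Mul(-1104, Add(6, Mul(-1, Add(4, Mul(-1, 2))))) = Mul(-1104, Add(6, Mul(-1, Add(4, -2)))) = Mul(-1104, Add(6, Mul(-1, 2))) = Mul(-1104, Add(6, -2)) = Mul(-1104, 4) = -4416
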